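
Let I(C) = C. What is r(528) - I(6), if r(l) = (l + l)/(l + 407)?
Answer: -414/85 ≈ -4.8706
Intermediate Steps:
r(l) = 2*l/(407 + l) (r(l) = (2*l)/(407 + l) = 2*l/(407 + l))
r(528) - I(6) = 2*528/(407 + 528) - 1*6 = 2*528/935 - 6 = 2*528*(1/935) - 6 = 96/85 - 6 = -414/85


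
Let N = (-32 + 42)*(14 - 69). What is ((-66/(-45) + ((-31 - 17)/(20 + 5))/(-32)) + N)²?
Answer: 6768517441/22500 ≈ 3.0082e+5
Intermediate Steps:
N = -550 (N = 10*(-55) = -550)
((-66/(-45) + ((-31 - 17)/(20 + 5))/(-32)) + N)² = ((-66/(-45) + ((-31 - 17)/(20 + 5))/(-32)) - 550)² = ((-66*(-1/45) - 48/25*(-1/32)) - 550)² = ((22/15 - 48*1/25*(-1/32)) - 550)² = ((22/15 - 48/25*(-1/32)) - 550)² = ((22/15 + 3/50) - 550)² = (229/150 - 550)² = (-82271/150)² = 6768517441/22500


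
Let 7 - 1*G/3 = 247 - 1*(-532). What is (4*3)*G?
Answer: -27792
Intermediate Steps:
G = -2316 (G = 21 - 3*(247 - 1*(-532)) = 21 - 3*(247 + 532) = 21 - 3*779 = 21 - 2337 = -2316)
(4*3)*G = (4*3)*(-2316) = 12*(-2316) = -27792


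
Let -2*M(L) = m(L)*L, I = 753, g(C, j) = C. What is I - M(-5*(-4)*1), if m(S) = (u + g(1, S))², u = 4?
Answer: 1003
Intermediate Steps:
m(S) = 25 (m(S) = (4 + 1)² = 5² = 25)
M(L) = -25*L/2
I - M(-5*(-4)*1) = 753 - (-25)*-5*(-4)*1/2 = 753 - (-25)*20*1/2 = 753 - (-25)*20/2 = 753 - 1*(-250) = 753 + 250 = 1003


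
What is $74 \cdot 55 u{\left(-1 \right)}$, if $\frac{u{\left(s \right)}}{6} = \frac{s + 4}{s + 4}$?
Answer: $24420$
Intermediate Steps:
$u{\left(s \right)} = 6$ ($u{\left(s \right)} = 6 \frac{s + 4}{s + 4} = 6 \frac{4 + s}{4 + s} = 6 \cdot 1 = 6$)
$74 \cdot 55 u{\left(-1 \right)} = 74 \cdot 55 \cdot 6 = 4070 \cdot 6 = 24420$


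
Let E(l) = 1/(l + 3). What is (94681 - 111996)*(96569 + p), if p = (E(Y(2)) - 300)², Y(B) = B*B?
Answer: -158218963830/49 ≈ -3.2290e+9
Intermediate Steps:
Y(B) = B²
E(l) = 1/(3 + l)
p = 4405801/49 (p = (1/(3 + 2²) - 300)² = (1/(3 + 4) - 300)² = (1/7 - 300)² = (⅐ - 300)² = (-2099/7)² = 4405801/49 ≈ 89914.)
(94681 - 111996)*(96569 + p) = (94681 - 111996)*(96569 + 4405801/49) = -17315*9137682/49 = -158218963830/49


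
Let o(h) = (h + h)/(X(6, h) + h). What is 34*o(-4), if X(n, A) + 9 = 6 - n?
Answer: 272/13 ≈ 20.923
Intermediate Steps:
X(n, A) = -3 - n (X(n, A) = -9 + (6 - n) = -3 - n)
o(h) = 2*h/(-9 + h) (o(h) = (h + h)/((-3 - 1*6) + h) = (2*h)/((-3 - 6) + h) = (2*h)/(-9 + h) = 2*h/(-9 + h))
34*o(-4) = 34*(2*(-4)/(-9 - 4)) = 34*(2*(-4)/(-13)) = 34*(2*(-4)*(-1/13)) = 34*(8/13) = 272/13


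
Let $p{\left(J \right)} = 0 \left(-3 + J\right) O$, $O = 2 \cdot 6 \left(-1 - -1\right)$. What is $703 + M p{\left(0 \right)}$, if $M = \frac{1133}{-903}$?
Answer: $703$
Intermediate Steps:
$O = 0$ ($O = 12 \left(-1 + 1\right) = 12 \cdot 0 = 0$)
$M = - \frac{1133}{903}$ ($M = 1133 \left(- \frac{1}{903}\right) = - \frac{1133}{903} \approx -1.2547$)
$p{\left(J \right)} = 0$ ($p{\left(J \right)} = 0 \left(-3 + J\right) 0 = 0 \cdot 0 = 0$)
$703 + M p{\left(0 \right)} = 703 - 0 = 703 + 0 = 703$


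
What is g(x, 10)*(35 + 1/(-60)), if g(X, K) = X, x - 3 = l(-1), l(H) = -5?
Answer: -2099/30 ≈ -69.967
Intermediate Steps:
x = -2 (x = 3 - 5 = -2)
g(x, 10)*(35 + 1/(-60)) = -2*(35 + 1/(-60)) = -2*(35 - 1/60) = -2*2099/60 = -2099/30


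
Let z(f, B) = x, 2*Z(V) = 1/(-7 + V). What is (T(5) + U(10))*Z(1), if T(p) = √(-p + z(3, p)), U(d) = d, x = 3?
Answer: -⅚ - I*√2/12 ≈ -0.83333 - 0.11785*I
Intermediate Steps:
Z(V) = 1/(2*(-7 + V))
z(f, B) = 3
T(p) = √(3 - p) (T(p) = √(-p + 3) = √(3 - p))
(T(5) + U(10))*Z(1) = (√(3 - 1*5) + 10)*(1/(2*(-7 + 1))) = (√(3 - 5) + 10)*((½)/(-6)) = (√(-2) + 10)*((½)*(-⅙)) = (I*√2 + 10)*(-1/12) = (10 + I*√2)*(-1/12) = -⅚ - I*√2/12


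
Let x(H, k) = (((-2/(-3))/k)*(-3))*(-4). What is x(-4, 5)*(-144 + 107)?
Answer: -296/5 ≈ -59.200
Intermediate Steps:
x(H, k) = 8/k (x(H, k) = (((-2*(-1/3))/k)*(-3))*(-4) = ((2/(3*k))*(-3))*(-4) = -2/k*(-4) = 8/k)
x(-4, 5)*(-144 + 107) = (8/5)*(-144 + 107) = (8*(1/5))*(-37) = (8/5)*(-37) = -296/5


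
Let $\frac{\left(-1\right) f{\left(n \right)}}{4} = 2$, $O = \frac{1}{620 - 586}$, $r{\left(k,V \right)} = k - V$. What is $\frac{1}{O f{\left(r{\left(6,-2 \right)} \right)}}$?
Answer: $- \frac{17}{4} \approx -4.25$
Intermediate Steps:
$O = \frac{1}{34} \approx 0.029412$
$f{\left(n \right)} = -8$ ($f{\left(n \right)} = \left(-4\right) 2 = -8$)
$\frac{1}{O f{\left(r{\left(6,-2 \right)} \right)}} = \frac{1}{\frac{1}{34} \left(-8\right)} = \frac{1}{- \frac{4}{17}} = - \frac{17}{4}$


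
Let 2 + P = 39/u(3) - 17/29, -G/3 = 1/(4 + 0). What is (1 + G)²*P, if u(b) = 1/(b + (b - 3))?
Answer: 1659/232 ≈ 7.1509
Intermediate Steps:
G = -¾ (G = -3/(4 + 0) = -3/4 = -3*¼ = -¾ ≈ -0.75000)
u(b) = 1/(-3 + 2*b) (u(b) = 1/(b + (-3 + b)) = 1/(-3 + 2*b))
P = 3318/29 (P = -2 + (39/(1/(-3 + 2*3)) - 17/29) = -2 + (39/(1/(-3 + 6)) - 17*1/29) = -2 + (39/(1/3) - 17/29) = -2 + (39/(⅓) - 17/29) = -2 + (39*3 - 17/29) = -2 + (117 - 17/29) = -2 + 3376/29 = 3318/29 ≈ 114.41)
(1 + G)²*P = (1 - ¾)²*(3318/29) = (¼)²*(3318/29) = (1/16)*(3318/29) = 1659/232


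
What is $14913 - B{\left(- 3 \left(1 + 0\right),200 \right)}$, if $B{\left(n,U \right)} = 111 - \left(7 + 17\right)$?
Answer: $14826$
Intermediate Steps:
$B{\left(n,U \right)} = 87$ ($B{\left(n,U \right)} = 111 - 24 = 87$)
$14913 - B{\left(- 3 \left(1 + 0\right),200 \right)} = 14913 - 87 = 14826$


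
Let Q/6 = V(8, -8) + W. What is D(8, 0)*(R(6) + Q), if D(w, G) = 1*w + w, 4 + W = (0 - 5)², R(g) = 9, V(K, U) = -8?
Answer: 1392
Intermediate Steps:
W = 21 (W = -4 + (0 - 5)² = -4 + (-5)² = -4 + 25 = 21)
Q = 78 (Q = 6*(-8 + 21) = 6*13 = 78)
D(w, G) = 2*w (D(w, G) = w + w = 2*w)
D(8, 0)*(R(6) + Q) = (2*8)*(9 + 78) = 16*87 = 1392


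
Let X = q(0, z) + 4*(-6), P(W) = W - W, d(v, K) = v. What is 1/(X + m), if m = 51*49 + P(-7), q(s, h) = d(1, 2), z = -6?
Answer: 1/2476 ≈ 0.00040388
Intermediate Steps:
P(W) = 0
q(s, h) = 1
m = 2499 (m = 51*49 + 0 = 2499 + 0 = 2499)
X = -23 (X = 1 + 4*(-6) = 1 - 24 = -23)
1/(X + m) = 1/(-23 + 2499) = 1/2476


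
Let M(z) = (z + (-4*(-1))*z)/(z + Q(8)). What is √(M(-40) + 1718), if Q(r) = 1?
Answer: √2620878/39 ≈ 41.511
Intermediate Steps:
M(z) = 5*z/(1 + z) (M(z) = (z + (-4*(-1))*z)/(z + 1) = (z + 4*z)/(1 + z) = (5*z)/(1 + z) = 5*z/(1 + z))
√(M(-40) + 1718) = √(5*(-40)/(1 - 40) + 1718) = √(5*(-40)/(-39) + 1718) = √(5*(-40)*(-1/39) + 1718) = √(200/39 + 1718) = √(67202/39) = √2620878/39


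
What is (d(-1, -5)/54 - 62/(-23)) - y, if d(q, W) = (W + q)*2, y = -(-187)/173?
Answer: 49867/35811 ≈ 1.3925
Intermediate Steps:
y = 187/173 (y = -(-187)/173 = -1*(-187/173) = 187/173 ≈ 1.0809)
d(q, W) = 2*W + 2*q
(d(-1, -5)/54 - 62/(-23)) - y = ((2*(-5) + 2*(-1))/54 - 62/(-23)) - 1*187/173 = ((-10 - 2)*(1/54) - 62*(-1/23)) - 187/173 = (-12*1/54 + 62/23) - 187/173 = (-2/9 + 62/23) - 187/173 = 512/207 - 187/173 = 49867/35811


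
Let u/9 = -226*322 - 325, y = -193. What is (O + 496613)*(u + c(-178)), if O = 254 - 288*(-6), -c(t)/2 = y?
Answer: -327819730765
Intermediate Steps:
c(t) = 386 (c(t) = -2*(-193) = 386)
u = -657873 (u = 9*(-226*322 - 325) = 9*(-72772 - 325) = 9*(-73097) = -657873)
O = 1982 (O = 254 + 1728 = 1982)
(O + 496613)*(u + c(-178)) = (1982 + 496613)*(-657873 + 386) = 498595*(-657487) = -327819730765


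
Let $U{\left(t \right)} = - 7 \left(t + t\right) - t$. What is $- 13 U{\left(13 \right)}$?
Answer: $2535$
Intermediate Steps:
$U{\left(t \right)} = - 15 t$ ($U{\left(t \right)} = - 7 \cdot 2 t - t = - 14 t - t = - 15 t$)
$- 13 U{\left(13 \right)} = - 13 \left(\left(-15\right) 13\right) = \left(-13\right) \left(-195\right) = 2535$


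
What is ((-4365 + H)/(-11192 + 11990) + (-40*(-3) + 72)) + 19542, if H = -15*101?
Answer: 374806/19 ≈ 19727.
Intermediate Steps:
H = -1515
((-4365 + H)/(-11192 + 11990) + (-40*(-3) + 72)) + 19542 = ((-4365 - 1515)/(-11192 + 11990) + (-40*(-3) + 72)) + 19542 = (-5880/798 + (120 + 72)) + 19542 = (-5880*1/798 + 192) + 19542 = (-140/19 + 192) + 19542 = 3508/19 + 19542 = 374806/19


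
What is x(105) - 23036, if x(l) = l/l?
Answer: -23035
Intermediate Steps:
x(l) = 1
x(105) - 23036 = 1 - 23036 = -23035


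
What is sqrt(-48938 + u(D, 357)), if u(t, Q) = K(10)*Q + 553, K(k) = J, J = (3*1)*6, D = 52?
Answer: I*sqrt(41959) ≈ 204.84*I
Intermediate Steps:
J = 18 (J = 3*6 = 18)
K(k) = 18
u(t, Q) = 553 + 18*Q (u(t, Q) = 18*Q + 553 = 553 + 18*Q)
sqrt(-48938 + u(D, 357)) = sqrt(-48938 + (553 + 18*357)) = sqrt(-48938 + (553 + 6426)) = sqrt(-48938 + 6979) = sqrt(-41959) = I*sqrt(41959)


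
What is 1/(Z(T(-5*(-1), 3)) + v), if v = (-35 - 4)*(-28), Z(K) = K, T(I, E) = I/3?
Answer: 3/3281 ≈ 0.00091436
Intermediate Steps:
T(I, E) = I/3
v = 1092 (v = -39*(-28) = 1092)
1/(Z(T(-5*(-1), 3)) + v) = 1/((-5*(-1))/3 + 1092) = 1/((⅓)*5 + 1092) = 1/(5/3 + 1092) = 1/(3281/3) = 3/3281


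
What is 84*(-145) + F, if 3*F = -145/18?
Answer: -657865/54 ≈ -12183.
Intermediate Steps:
F = -145/54 (F = (-145/18)/3 = (-145*1/18)/3 = (1/3)*(-145/18) = -145/54 ≈ -2.6852)
84*(-145) + F = 84*(-145) - 145/54 = -12180 - 145/54 = -657865/54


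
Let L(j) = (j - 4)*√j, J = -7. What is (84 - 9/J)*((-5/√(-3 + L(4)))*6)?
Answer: 5970*I*√3/7 ≈ 1477.2*I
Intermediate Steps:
L(j) = √j*(-4 + j) (L(j) = (-4 + j)*√j = √j*(-4 + j))
(84 - 9/J)*((-5/√(-3 + L(4)))*6) = (84 - 9/(-7))*((-5/√(-3 + √4*(-4 + 4)))*6) = (84 - 9*(-⅐))*((-5/√(-3 + 2*0))*6) = (84 + 9/7)*((-5/√(-3 + 0))*6) = 597*((-5/√(-3))*6)/7 = 597*((-5/(I*√3))*6)/7 = 597*((-I*√3/3*(-5))*6)/7 = 597*((5*I*√3/3)*6)/7 = 597*(10*I*√3)/7 = 5970*I*√3/7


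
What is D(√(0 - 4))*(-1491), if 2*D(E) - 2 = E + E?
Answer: -1491 - 2982*I ≈ -1491.0 - 2982.0*I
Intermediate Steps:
D(E) = 1 + E (D(E) = 1 + (E + E)/2 = 1 + (2*E)/2 = 1 + E)
D(√(0 - 4))*(-1491) = (1 + √(0 - 4))*(-1491) = (1 + √(-4))*(-1491) = (1 + 2*I)*(-1491) = -1491 - 2982*I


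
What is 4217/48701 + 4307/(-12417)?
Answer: -157392718/604720317 ≈ -0.26027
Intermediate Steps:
4217/48701 + 4307/(-12417) = 4217*(1/48701) + 4307*(-1/12417) = 4217/48701 - 4307/12417 = -157392718/604720317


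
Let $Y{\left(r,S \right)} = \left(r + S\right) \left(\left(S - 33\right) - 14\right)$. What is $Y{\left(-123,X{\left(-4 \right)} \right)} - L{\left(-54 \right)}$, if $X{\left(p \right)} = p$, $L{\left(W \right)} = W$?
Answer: $6531$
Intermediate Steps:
$Y{\left(r,S \right)} = \left(-47 + S\right) \left(S + r\right)$ ($Y{\left(r,S \right)} = \left(S + r\right) \left(\left(S - 33\right) - 14\right) = \left(S + r\right) \left(\left(-33 + S\right) - 14\right) = \left(S + r\right) \left(-47 + S\right) = \left(-47 + S\right) \left(S + r\right)$)
$Y{\left(-123,X{\left(-4 \right)} \right)} - L{\left(-54 \right)} = \left(\left(-4\right)^{2} - -188 - -5781 - -492\right) - -54 = \left(16 + 188 + 5781 + 492\right) + 54 = 6477 + 54 = 6531$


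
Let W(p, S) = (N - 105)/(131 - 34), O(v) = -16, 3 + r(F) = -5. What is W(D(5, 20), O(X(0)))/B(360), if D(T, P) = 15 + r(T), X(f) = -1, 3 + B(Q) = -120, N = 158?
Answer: -53/11931 ≈ -0.0044422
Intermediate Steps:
B(Q) = -123 (B(Q) = -3 - 120 = -123)
r(F) = -8 (r(F) = -3 - 5 = -8)
D(T, P) = 7 (D(T, P) = 15 - 8 = 7)
W(p, S) = 53/97 (W(p, S) = (158 - 105)/(131 - 34) = 53/97)
W(D(5, 20), O(X(0)))/B(360) = (53/97)/(-123) = (53/97)*(-1/123) = -53/11931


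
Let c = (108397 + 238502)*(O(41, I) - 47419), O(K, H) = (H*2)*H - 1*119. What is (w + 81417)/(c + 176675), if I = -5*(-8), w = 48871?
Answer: -7664/904743011 ≈ -8.4709e-6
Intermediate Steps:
I = 40
O(K, H) = -119 + 2*H² (O(K, H) = (2*H)*H - 119 = 2*H² - 119 = -119 + 2*H²)
c = -15380807862 (c = (108397 + 238502)*((-119 + 2*40²) - 47419) = 346899*((-119 + 2*1600) - 47419) = 346899*((-119 + 3200) - 47419) = 346899*(3081 - 47419) = 346899*(-44338) = -15380807862)
(w + 81417)/(c + 176675) = (48871 + 81417)/(-15380807862 + 176675) = 130288/(-15380631187) = 130288*(-1/15380631187) = -7664/904743011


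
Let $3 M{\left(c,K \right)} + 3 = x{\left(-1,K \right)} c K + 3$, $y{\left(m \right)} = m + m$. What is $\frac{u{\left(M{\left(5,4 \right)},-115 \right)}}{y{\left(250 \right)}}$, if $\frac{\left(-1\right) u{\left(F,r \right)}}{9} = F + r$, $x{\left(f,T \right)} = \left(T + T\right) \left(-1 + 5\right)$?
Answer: $- \frac{177}{100} \approx -1.77$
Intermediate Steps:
$y{\left(m \right)} = 2 m$
$x{\left(f,T \right)} = 8 T$ ($x{\left(f,T \right)} = 2 T 4 = 8 T$)
$M{\left(c,K \right)} = \frac{8 c K^{2}}{3}$ ($M{\left(c,K \right)} = -1 + \frac{8 K c K + 3}{3} = -1 + \frac{8 c K^{2} + 3}{3} = -1 + \frac{3 + 8 c K^{2}}{3} = -1 + \left(1 + \frac{8 c K^{2}}{3}\right) = \frac{8 c K^{2}}{3}$)
$u{\left(F,r \right)} = - 9 F - 9 r$ ($u{\left(F,r \right)} = - 9 \left(F + r\right) = - 9 F - 9 r$)
$\frac{u{\left(M{\left(5,4 \right)},-115 \right)}}{y{\left(250 \right)}} = \frac{- 9 \cdot \frac{8}{3} \cdot 5 \cdot 4^{2} - -1035}{2 \cdot 250} = \frac{- 9 \cdot \frac{8}{3} \cdot 5 \cdot 16 + 1035}{500} = \left(\left(-9\right) \frac{640}{3} + 1035\right) \frac{1}{500} = \left(-1920 + 1035\right) \frac{1}{500} = \left(-885\right) \frac{1}{500} = - \frac{177}{100}$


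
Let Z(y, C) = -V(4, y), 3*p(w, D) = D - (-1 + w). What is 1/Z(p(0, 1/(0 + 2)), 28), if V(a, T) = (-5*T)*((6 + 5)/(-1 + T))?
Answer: -1/55 ≈ -0.018182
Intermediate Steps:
V(a, T) = -55*T/(-1 + T) (V(a, T) = (-5*T)*(11/(-1 + T)) = -55*T/(-1 + T))
p(w, D) = 1/3 - w/3 + D/3 (p(w, D) = (D - (-1 + w))/3 = (D + (1 - w))/3 = (1 + D - w)/3 = 1/3 - w/3 + D/3)
Z(y, C) = 55*y/(-1 + y) (Z(y, C) = -(-55)*y/(-1 + y) = 55*y/(-1 + y))
1/Z(p(0, 1/(0 + 2)), 28) = 1/(55*(1/3 - 1/3*0 + 1/(3*(0 + 2)))/(-1 + (1/3 - 1/3*0 + 1/(3*(0 + 2))))) = 1/(55*(1/3 + 0 + (1/3)/2)/(-1 + (1/3 + 0 + (1/3)/2))) = 1/(55*(1/3 + 0 + (1/3)*(1/2))/(-1 + (1/3 + 0 + (1/3)*(1/2)))) = 1/(55*(1/3 + 0 + 1/6)/(-1 + (1/3 + 0 + 1/6))) = 1/(55*(1/2)/(-1 + 1/2)) = 1/(55*(1/2)/(-1/2)) = 1/(55*(1/2)*(-2)) = 1/(-55) = -1/55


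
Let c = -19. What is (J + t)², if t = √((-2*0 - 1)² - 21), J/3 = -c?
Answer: 3229 + 228*I*√5 ≈ 3229.0 + 509.82*I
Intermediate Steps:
J = 57 (J = 3*(-1*(-19)) = 3*19 = 57)
t = 2*I*√5 (t = √((0 - 1)² - 21) = √((-1)² - 21) = √(1 - 21) = √(-20) = 2*I*√5 ≈ 4.4721*I)
(J + t)² = (57 + 2*I*√5)²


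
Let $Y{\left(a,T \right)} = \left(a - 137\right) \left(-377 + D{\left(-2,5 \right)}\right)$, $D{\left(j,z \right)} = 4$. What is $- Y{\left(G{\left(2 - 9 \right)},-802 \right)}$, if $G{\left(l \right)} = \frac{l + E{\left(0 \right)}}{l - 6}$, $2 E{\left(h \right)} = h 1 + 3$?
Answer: $- \frac{1324523}{26} \approx -50943.0$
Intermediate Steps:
$E{\left(h \right)} = \frac{3}{2} + \frac{h}{2}$ ($E{\left(h \right)} = \frac{h 1 + 3}{2} = \frac{h + 3}{2} = \frac{3 + h}{2} = \frac{3}{2} + \frac{h}{2}$)
$G{\left(l \right)} = \frac{\frac{3}{2} + l}{-6 + l}$ ($G{\left(l \right)} = \frac{l + \left(\frac{3}{2} + \frac{1}{2} \cdot 0\right)}{l - 6} = \frac{l + \left(\frac{3}{2} + 0\right)}{-6 + l} = \frac{l + \frac{3}{2}}{-6 + l} = \frac{\frac{3}{2} + l}{-6 + l}$)
$Y{\left(a,T \right)} = 51101 - 373 a$ ($Y{\left(a,T \right)} = \left(a - 137\right) \left(-377 + 4\right) = \left(-137 + a\right) \left(-373\right) = 51101 - 373 a$)
$- Y{\left(G{\left(2 - 9 \right)},-802 \right)} = - (51101 - 373 \frac{\frac{3}{2} + \left(2 - 9\right)}{-6 + \left(2 - 9\right)}) = - (51101 - 373 \frac{\frac{3}{2} - 7}{-6 - 7}) = - (51101 - 373 \frac{1}{-13} \left(- \frac{11}{2}\right)) = - (51101 - 373 \left(\left(- \frac{1}{13}\right) \left(- \frac{11}{2}\right)\right)) = - (51101 - \frac{4103}{26}) = \left(-1\right) \frac{1324523}{26} = - \frac{1324523}{26}$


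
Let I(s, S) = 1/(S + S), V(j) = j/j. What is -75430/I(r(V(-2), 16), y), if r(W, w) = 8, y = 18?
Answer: -2715480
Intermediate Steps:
V(j) = 1
I(s, S) = 1/(2*S)
-75430/I(r(V(-2), 16), y) = -75430/((½)/18) = -75430/((½)*(1/18)) = -75430/1/36 = -75430*36 = -2715480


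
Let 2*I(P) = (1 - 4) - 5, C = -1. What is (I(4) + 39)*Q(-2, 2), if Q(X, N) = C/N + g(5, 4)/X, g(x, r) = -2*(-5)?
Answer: -385/2 ≈ -192.50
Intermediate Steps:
g(x, r) = 10
I(P) = -4 (I(P) = ((1 - 4) - 5)/2 = (-3 - 5)/2 = (½)*(-8) = -4)
Q(X, N) = -1/N + 10/X
(I(4) + 39)*Q(-2, 2) = (-4 + 39)*(-1/2 + 10/(-2)) = 35*(-1*½ + 10*(-½)) = 35*(-½ - 5) = 35*(-11/2) = -385/2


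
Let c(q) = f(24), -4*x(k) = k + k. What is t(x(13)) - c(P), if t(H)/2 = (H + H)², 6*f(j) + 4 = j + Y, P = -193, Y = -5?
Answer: 671/2 ≈ 335.50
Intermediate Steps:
f(j) = -3/2 + j/6 (f(j) = -⅔ + (j - 5)/6 = -⅔ + (-5 + j)/6 = -⅔ + (-⅚ + j/6) = -3/2 + j/6)
x(k) = -k/2 (x(k) = -(k + k)/4 = -k/2)
c(q) = 5/2 (c(q) = -3/2 + (⅙)*24 = -3/2 + 4 = 5/2)
t(H) = 8*H² (t(H) = 2*(H + H)² = 2*(2*H)² = 2*(4*H²) = 8*H²)
t(x(13)) - c(P) = 8*(-½*13)² - 1*5/2 = 8*(-13/2)² - 5/2 = 8*(169/4) - 5/2 = 338 - 5/2 = 671/2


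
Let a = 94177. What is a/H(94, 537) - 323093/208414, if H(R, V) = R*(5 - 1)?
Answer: 9753161155/39181832 ≈ 248.92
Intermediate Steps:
H(R, V) = 4*R (H(R, V) = R*4 = 4*R)
a/H(94, 537) - 323093/208414 = 94177/((4*94)) - 323093/208414 = 94177/376 - 323093*1/208414 = 94177*(1/376) - 323093/208414 = 94177/376 - 323093/208414 = 9753161155/39181832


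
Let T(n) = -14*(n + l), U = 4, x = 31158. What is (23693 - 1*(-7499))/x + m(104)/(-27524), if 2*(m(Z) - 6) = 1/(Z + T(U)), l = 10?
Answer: 78967448299/78898536864 ≈ 1.0009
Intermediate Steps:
T(n) = -140 - 14*n (T(n) = -14*(n + 10) = -14*(10 + n) = -140 - 14*n)
m(Z) = 6 + 1/(2*(-196 + Z)) (m(Z) = 6 + 1/(2*(Z + (-140 - 14*4))) = 6 + 1/(2*(Z + (-140 - 56))) = 6 + 1/(2*(Z - 196)) = 6 + 1/(2*(-196 + Z)))
(23693 - 1*(-7499))/x + m(104)/(-27524) = (23693 - 1*(-7499))/31158 + ((-2351 + 12*104)/(2*(-196 + 104)))/(-27524) = (23693 + 7499)*(1/31158) + ((½)*(-2351 + 1248)/(-92))*(-1/27524) = 31192*(1/31158) + ((½)*(-1/92)*(-1103))*(-1/27524) = 15596/15579 + (1103/184)*(-1/27524) = 15596/15579 - 1103/5064416 = 78967448299/78898536864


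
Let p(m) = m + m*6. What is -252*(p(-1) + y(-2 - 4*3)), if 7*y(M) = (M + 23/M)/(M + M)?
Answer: 170901/98 ≈ 1743.9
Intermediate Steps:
p(m) = 7*m (p(m) = m + 6*m = 7*m)
y(M) = (M + 23/M)/(14*M) (y(M) = ((M + 23/M)/(M + M))/7 = ((M + 23/M)/((2*M)))/7 = ((M + 23/M)*(1/(2*M)))/7 = ((M + 23/M)/(2*M))/7 = (M + 23/M)/(14*M))
-252*(p(-1) + y(-2 - 4*3)) = -252*(7*(-1) + (23 + (-2 - 4*3)²)/(14*(-2 - 4*3)²)) = -252*(-7 + (23 + (-2 - 12)²)/(14*(-2 - 12)²)) = -252*(-7 + (1/14)*(23 + (-14)²)/(-14)²) = -252*(-7 + (1/14)*(1/196)*(23 + 196)) = -252*(-7 + (1/14)*(1/196)*219) = -252*(-7 + 219/2744) = -252*(-18989/2744) = 170901/98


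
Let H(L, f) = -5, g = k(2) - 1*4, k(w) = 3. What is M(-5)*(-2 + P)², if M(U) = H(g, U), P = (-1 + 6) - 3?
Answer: 0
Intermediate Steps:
P = 2 (P = 5 - 3 = 2)
g = -1 (g = 3 - 1*4 = 3 - 4 = -1)
M(U) = -5
M(-5)*(-2 + P)² = -5*(-2 + 2)² = -5*0² = -5*0 = 0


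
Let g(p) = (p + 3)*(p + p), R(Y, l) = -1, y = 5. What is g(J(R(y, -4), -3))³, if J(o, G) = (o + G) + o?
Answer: 8000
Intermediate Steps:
J(o, G) = G + 2*o (J(o, G) = (G + o) + o = G + 2*o)
g(p) = 2*p*(3 + p) (g(p) = (3 + p)*(2*p) = 2*p*(3 + p))
g(J(R(y, -4), -3))³ = (2*(-3 + 2*(-1))*(3 + (-3 + 2*(-1))))³ = (2*(-3 - 2)*(3 + (-3 - 2)))³ = (2*(-5)*(3 - 5))³ = (2*(-5)*(-2))³ = 20³ = 8000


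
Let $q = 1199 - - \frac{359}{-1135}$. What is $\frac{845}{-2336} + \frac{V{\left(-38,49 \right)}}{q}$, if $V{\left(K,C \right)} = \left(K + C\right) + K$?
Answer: $- \frac{203535715}{529690336} \approx -0.38425$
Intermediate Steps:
$V{\left(K,C \right)} = C + 2 K$ ($V{\left(K,C \right)} = \left(C + K\right) + K = C + 2 K$)
$q = \frac{1360506}{1135}$ ($q = 1199 - \left(-359\right) \left(- \frac{1}{1135}\right) = 1199 - \frac{359}{1135} = \frac{1360506}{1135} \approx 1198.7$)
$\frac{845}{-2336} + \frac{V{\left(-38,49 \right)}}{q} = \frac{845}{-2336} + \frac{49 + 2 \left(-38\right)}{\frac{1360506}{1135}} = 845 \left(- \frac{1}{2336}\right) + \left(49 - 76\right) \frac{1135}{1360506} = - \frac{845}{2336} - \frac{10215}{453502} = - \frac{203535715}{529690336}$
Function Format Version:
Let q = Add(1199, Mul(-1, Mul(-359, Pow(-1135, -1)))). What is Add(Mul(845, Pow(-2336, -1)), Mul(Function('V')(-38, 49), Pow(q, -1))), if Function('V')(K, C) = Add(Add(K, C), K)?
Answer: Rational(-203535715, 529690336) ≈ -0.38425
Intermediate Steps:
Function('V')(K, C) = Add(C, Mul(2, K)) (Function('V')(K, C) = Add(Add(C, K), K) = Add(C, Mul(2, K)))
q = Rational(1360506, 1135) (q = Add(1199, Mul(-1, Mul(-359, Rational(-1, 1135)))) = Add(1199, Mul(-1, Rational(359, 1135))) = Add(1199, Rational(-359, 1135)) = Rational(1360506, 1135) ≈ 1198.7)
Add(Mul(845, Pow(-2336, -1)), Mul(Function('V')(-38, 49), Pow(q, -1))) = Add(Mul(845, Pow(-2336, -1)), Mul(Add(49, Mul(2, -38)), Pow(Rational(1360506, 1135), -1))) = Add(Mul(845, Rational(-1, 2336)), Mul(Add(49, -76), Rational(1135, 1360506))) = Add(Rational(-845, 2336), Mul(-27, Rational(1135, 1360506))) = Add(Rational(-845, 2336), Rational(-10215, 453502)) = Rational(-203535715, 529690336)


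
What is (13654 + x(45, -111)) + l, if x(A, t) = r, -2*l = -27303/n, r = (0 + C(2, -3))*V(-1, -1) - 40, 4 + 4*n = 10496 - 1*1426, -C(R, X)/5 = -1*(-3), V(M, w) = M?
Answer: 20602520/1511 ≈ 13635.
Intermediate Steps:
C(R, X) = -15 (C(R, X) = -(-5)*(-3) = -5*3 = -15)
n = 4533/2 (n = -1 + (10496 - 1*1426)/4 = -1 + (10496 - 1426)/4 = -1 + (¼)*9070 = -1 + 4535/2 = 4533/2 ≈ 2266.5)
r = -25 (r = (0 - 15)*(-1) - 40 = -15*(-1) - 40 = 15 - 40 = -25)
l = 9101/1511 (l = -(-27303)/(2*4533/2) = -(-27303)*2/(2*4533) = -½*(-18202/1511) = 9101/1511 ≈ 6.0232)
x(A, t) = -25
(13654 + x(45, -111)) + l = (13654 - 25) + 9101/1511 = 13629 + 9101/1511 = 20602520/1511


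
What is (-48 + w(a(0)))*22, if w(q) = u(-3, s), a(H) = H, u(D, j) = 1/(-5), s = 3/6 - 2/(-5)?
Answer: -5302/5 ≈ -1060.4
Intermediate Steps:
s = 9/10 (s = 3*(⅙) - 2*(-⅕) = ½ + ⅖ = 9/10 ≈ 0.90000)
u(D, j) = -⅕
w(q) = -⅕
(-48 + w(a(0)))*22 = (-48 - ⅕)*22 = -241/5*22 = -5302/5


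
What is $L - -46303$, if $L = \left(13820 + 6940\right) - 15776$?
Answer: $51287$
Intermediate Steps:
$L = 4984$ ($L = 20760 - 15776 = 4984$)
$L - -46303 = 4984 - -46303 = 4984 + 46303 = 51287$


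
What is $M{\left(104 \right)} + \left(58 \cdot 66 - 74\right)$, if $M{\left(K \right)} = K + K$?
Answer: $3962$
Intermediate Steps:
$M{\left(K \right)} = 2 K$
$M{\left(104 \right)} + \left(58 \cdot 66 - 74\right) = 2 \cdot 104 + \left(58 \cdot 66 - 74\right) = 208 + \left(3828 - 74\right) = 208 + 3754 = 3962$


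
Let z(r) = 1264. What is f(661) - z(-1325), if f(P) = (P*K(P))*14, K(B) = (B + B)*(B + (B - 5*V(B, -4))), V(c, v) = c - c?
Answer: 16173066472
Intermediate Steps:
V(c, v) = 0
K(B) = 4*B**2 (K(B) = (B + B)*(B + (B - 5*0)) = (2*B)*(B + (B + 0)) = (2*B)*(B + B) = (2*B)*(2*B) = 4*B**2)
f(P) = 56*P**3 (f(P) = (P*(4*P**2))*14 = (4*P**3)*14 = 56*P**3)
f(661) - z(-1325) = 56*661**3 - 1*1264 = 56*288804781 - 1264 = 16173067736 - 1264 = 16173066472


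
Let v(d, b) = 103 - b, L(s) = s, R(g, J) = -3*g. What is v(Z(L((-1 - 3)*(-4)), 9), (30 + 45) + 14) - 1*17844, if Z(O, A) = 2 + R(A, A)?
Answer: -17830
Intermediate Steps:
Z(O, A) = 2 - 3*A
v(Z(L((-1 - 3)*(-4)), 9), (30 + 45) + 14) - 1*17844 = (103 - ((30 + 45) + 14)) - 1*17844 = (103 - (75 + 14)) - 17844 = (103 - 1*89) - 17844 = (103 - 89) - 17844 = 14 - 17844 = -17830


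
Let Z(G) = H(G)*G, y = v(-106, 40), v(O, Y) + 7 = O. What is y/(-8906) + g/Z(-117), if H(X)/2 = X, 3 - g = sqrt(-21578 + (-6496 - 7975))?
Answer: 260036/20319039 - I*sqrt(36049)/27378 ≈ 0.012798 - 0.006935*I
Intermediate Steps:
v(O, Y) = -7 + O
g = 3 - I*sqrt(36049) (g = 3 - sqrt(-21578 + (-6496 - 7975)) = 3 - sqrt(-21578 - 14471) = 3 - sqrt(-36049) = 3 - I*sqrt(36049) ≈ 3.0 - 189.87*I)
H(X) = 2*X
y = -113 (y = -7 - 106 = -113)
Z(G) = 2*G**2 (Z(G) = (2*G)*G = 2*G**2)
y/(-8906) + g/Z(-117) = -113/(-8906) + (3 - I*sqrt(36049))/((2*(-117)**2)) = -113*(-1/8906) + (3 - I*sqrt(36049))/((2*13689)) = 113/8906 + (3 - I*sqrt(36049))/27378 = 113/8906 + (3 - I*sqrt(36049))*(1/27378) = 113/8906 + (1/9126 - I*sqrt(36049)/27378) = 260036/20319039 - I*sqrt(36049)/27378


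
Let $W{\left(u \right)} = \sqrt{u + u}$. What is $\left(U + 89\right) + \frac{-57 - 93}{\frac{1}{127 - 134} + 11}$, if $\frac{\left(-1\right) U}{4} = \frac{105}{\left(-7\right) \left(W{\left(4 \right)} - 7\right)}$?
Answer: $\frac{101177}{1558} - \frac{120 \sqrt{2}}{41} \approx 60.801$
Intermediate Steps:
$W{\left(u \right)} = \sqrt{2} \sqrt{u}$ ($W{\left(u \right)} = \sqrt{2 u} = \sqrt{2} \sqrt{u}$)
$U = - \frac{420}{49 - 14 \sqrt{2}}$ ($U = - 4 \frac{105}{\left(-7\right) \left(\sqrt{2} \sqrt{4} - 7\right)} = - 4 \frac{105}{\left(-7\right) \left(\sqrt{2} \cdot 2 - 7\right)} = - 4 \frac{105}{\left(-7\right) \left(2 \sqrt{2} - 7\right)} = - 4 \frac{105}{\left(-7\right) \left(-7 + 2 \sqrt{2}\right)} = - 4 \frac{105}{49 - 14 \sqrt{2}} = - \frac{420}{49 - 14 \sqrt{2}} \approx -14.383$)
$\left(U + 89\right) + \frac{-57 - 93}{\frac{1}{127 - 134} + 11} = \left(\left(- \frac{420}{41} - \frac{120 \sqrt{2}}{41}\right) + 89\right) + \frac{-57 - 93}{\frac{1}{127 - 134} + 11} = \left(\frac{3229}{41} - \frac{120 \sqrt{2}}{41}\right) - \frac{150}{\frac{1}{-7} + 11} = \left(\frac{3229}{41} - \frac{120 \sqrt{2}}{41}\right) - \frac{150}{- \frac{1}{7} + 11} = \left(\frac{3229}{41} - \frac{120 \sqrt{2}}{41}\right) - \frac{150}{\frac{76}{7}} = \left(\frac{3229}{41} - \frac{120 \sqrt{2}}{41}\right) - \frac{525}{38} = \frac{101177}{1558} - \frac{120 \sqrt{2}}{41}$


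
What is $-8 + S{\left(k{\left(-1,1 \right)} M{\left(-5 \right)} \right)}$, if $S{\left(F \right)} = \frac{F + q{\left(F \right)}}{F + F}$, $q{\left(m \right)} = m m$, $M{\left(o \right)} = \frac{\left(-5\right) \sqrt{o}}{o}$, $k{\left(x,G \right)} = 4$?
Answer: $- \frac{15}{2} + 2 i \sqrt{5} \approx -7.5 + 4.4721 i$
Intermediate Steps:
$M{\left(o \right)} = - \frac{5}{\sqrt{o}}$
$q{\left(m \right)} = m^{2}$
$S{\left(F \right)} = \frac{F + F^{2}}{2 F}$ ($S{\left(F \right)} = \frac{F + F^{2}}{F + F} = \frac{F + F^{2}}{2 F}$)
$-8 + S{\left(k{\left(-1,1 \right)} M{\left(-5 \right)} \right)} = -8 + \left(\frac{1}{2} + \frac{4 \left(- \frac{5}{i \sqrt{5}}\right)}{2}\right) = -8 + \left(\frac{1}{2} + \frac{4 \left(- 5 \left(- \frac{i \sqrt{5}}{5}\right)\right)}{2}\right) = -8 + \left(\frac{1}{2} + \frac{4 i \sqrt{5}}{2}\right) = -8 + \left(\frac{1}{2} + 2 i \sqrt{5}\right) = - \frac{15}{2} + 2 i \sqrt{5}$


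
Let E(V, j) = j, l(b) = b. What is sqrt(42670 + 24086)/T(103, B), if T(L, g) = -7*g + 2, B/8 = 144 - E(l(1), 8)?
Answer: -sqrt(16689)/3807 ≈ -0.033934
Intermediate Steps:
B = 1088 (B = 8*(144 - 1*8) = 8*(144 - 8) = 8*136 = 1088)
T(L, g) = 2 - 7*g
sqrt(42670 + 24086)/T(103, B) = sqrt(42670 + 24086)/(2 - 7*1088) = sqrt(66756)/(2 - 7616) = (2*sqrt(16689))/(-7614) = (2*sqrt(16689))*(-1/7614) = -sqrt(16689)/3807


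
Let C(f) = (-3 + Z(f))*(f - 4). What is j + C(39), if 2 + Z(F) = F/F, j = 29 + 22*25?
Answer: 439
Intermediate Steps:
j = 579 (j = 29 + 550 = 579)
Z(F) = -1 (Z(F) = -2 + F/F = -2 + 1 = -1)
C(f) = 16 - 4*f (C(f) = (-3 - 1)*(f - 4) = -4*(-4 + f) = 16 - 4*f)
j + C(39) = 579 + (16 - 4*39) = 579 + (16 - 156) = 579 - 140 = 439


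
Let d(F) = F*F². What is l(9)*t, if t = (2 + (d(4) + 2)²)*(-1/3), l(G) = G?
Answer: -13074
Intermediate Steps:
d(F) = F³
t = -4358/3 (t = (2 + (4³ + 2)²)*(-1/3) = (2 + (64 + 2)²)*(-1*⅓) = (2 + 66²)*(-⅓) = (2 + 4356)*(-⅓) = 4358*(-⅓) = -4358/3 ≈ -1452.7)
l(9)*t = 9*(-4358/3) = -13074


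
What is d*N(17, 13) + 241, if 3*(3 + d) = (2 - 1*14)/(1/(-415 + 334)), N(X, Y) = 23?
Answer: 7624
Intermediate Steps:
d = 321 (d = -3 + ((2 - 1*14)/(1/(-415 + 334)))/3 = -3 + ((2 - 14)/(1/(-81)))/3 = -3 + (-12/(-1/81))/3 = -3 + (-12*(-81))/3 = -3 + (⅓)*972 = -3 + 324 = 321)
d*N(17, 13) + 241 = 321*23 + 241 = 7383 + 241 = 7624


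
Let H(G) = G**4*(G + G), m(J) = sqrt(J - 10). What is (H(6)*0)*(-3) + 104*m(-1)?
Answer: 104*I*sqrt(11) ≈ 344.93*I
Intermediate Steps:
m(J) = sqrt(-10 + J)
H(G) = 2*G**5 (H(G) = G**4*(2*G) = 2*G**5)
(H(6)*0)*(-3) + 104*m(-1) = ((2*6**5)*0)*(-3) + 104*sqrt(-10 - 1) = ((2*7776)*0)*(-3) + 104*sqrt(-11) = (15552*0)*(-3) + 104*(I*sqrt(11)) = 0*(-3) + 104*I*sqrt(11) = 0 + 104*I*sqrt(11) = 104*I*sqrt(11)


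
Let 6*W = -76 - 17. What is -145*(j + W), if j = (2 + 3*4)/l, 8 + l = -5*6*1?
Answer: 87435/38 ≈ 2300.9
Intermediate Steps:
W = -31/2 (W = (-76 - 17)/6 = (⅙)*(-93) = -31/2 ≈ -15.500)
l = -38 (l = -8 - 5*6*1 = -8 - 30*1 = -8 - 30 = -38)
j = -7/19 (j = (2 + 3*4)/(-38) = (2 + 12)*(-1/38) = 14*(-1/38) = -7/19 ≈ -0.36842)
-145*(j + W) = -145*(-7/19 - 31/2) = -145*(-603/38) = 87435/38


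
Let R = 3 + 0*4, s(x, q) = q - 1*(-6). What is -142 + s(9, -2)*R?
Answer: -130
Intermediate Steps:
s(x, q) = 6 + q (s(x, q) = q + 6 = 6 + q)
R = 3 (R = 3 + 0 = 3)
-142 + s(9, -2)*R = -142 + (6 - 2)*3 = -142 + 4*3 = -142 + 12 = -130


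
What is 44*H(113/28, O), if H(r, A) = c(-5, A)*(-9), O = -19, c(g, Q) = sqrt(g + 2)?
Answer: -396*I*sqrt(3) ≈ -685.89*I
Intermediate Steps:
c(g, Q) = sqrt(2 + g)
H(r, A) = -9*I*sqrt(3) (H(r, A) = sqrt(2 - 5)*(-9) = sqrt(-3)*(-9) = (I*sqrt(3))*(-9) = -9*I*sqrt(3))
44*H(113/28, O) = 44*(-9*I*sqrt(3)) = -396*I*sqrt(3)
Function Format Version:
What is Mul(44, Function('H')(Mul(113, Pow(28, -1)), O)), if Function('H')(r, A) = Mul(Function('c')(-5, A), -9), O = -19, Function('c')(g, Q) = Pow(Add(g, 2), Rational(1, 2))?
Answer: Mul(-396, I, Pow(3, Rational(1, 2))) ≈ Mul(-685.89, I)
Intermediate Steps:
Function('c')(g, Q) = Pow(Add(2, g), Rational(1, 2))
Function('H')(r, A) = Mul(-9, I, Pow(3, Rational(1, 2))) (Function('H')(r, A) = Mul(Pow(Add(2, -5), Rational(1, 2)), -9) = Mul(Pow(-3, Rational(1, 2)), -9) = Mul(Mul(I, Pow(3, Rational(1, 2))), -9) = Mul(-9, I, Pow(3, Rational(1, 2))))
Mul(44, Function('H')(Mul(113, Pow(28, -1)), O)) = Mul(44, Mul(-9, I, Pow(3, Rational(1, 2)))) = Mul(-396, I, Pow(3, Rational(1, 2)))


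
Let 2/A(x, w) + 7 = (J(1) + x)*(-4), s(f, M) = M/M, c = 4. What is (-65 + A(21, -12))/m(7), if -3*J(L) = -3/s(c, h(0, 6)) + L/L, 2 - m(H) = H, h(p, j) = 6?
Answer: 18271/1405 ≈ 13.004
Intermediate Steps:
m(H) = 2 - H
s(f, M) = 1
J(L) = ⅔ (J(L) = -(-3/1 + L/L)/3 = -(-3*1 + 1)/3 = -(-3 + 1)/3 = -⅓*(-2) = ⅔)
A(x, w) = 2/(-29/3 - 4*x) (A(x, w) = 2/(-7 + (⅔ + x)*(-4)) = 2/(-7 + (-8/3 - 4*x)) = 2/(-29/3 - 4*x))
(-65 + A(21, -12))/m(7) = (-65 - 6/(29 + 12*21))/(2 - 1*7) = (-65 - 6/(29 + 252))/(2 - 7) = (-65 - 6/281)/(-5) = (-65 - 6*1/281)*(-⅕) = (-65 - 6/281)*(-⅕) = -18271/281*(-⅕) = 18271/1405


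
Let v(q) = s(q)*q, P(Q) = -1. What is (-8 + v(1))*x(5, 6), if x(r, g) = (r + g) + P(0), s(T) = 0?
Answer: -80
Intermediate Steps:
x(r, g) = -1 + g + r (x(r, g) = (r + g) - 1 = (g + r) - 1 = -1 + g + r)
v(q) = 0 (v(q) = 0*q = 0)
(-8 + v(1))*x(5, 6) = (-8 + 0)*(-1 + 6 + 5) = -8*10 = -80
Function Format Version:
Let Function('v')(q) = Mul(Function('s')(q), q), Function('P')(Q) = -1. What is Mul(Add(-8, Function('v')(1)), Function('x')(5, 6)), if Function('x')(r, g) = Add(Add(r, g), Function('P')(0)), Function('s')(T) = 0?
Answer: -80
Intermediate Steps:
Function('x')(r, g) = Add(-1, g, r) (Function('x')(r, g) = Add(Add(r, g), -1) = Add(Add(g, r), -1) = Add(-1, g, r))
Function('v')(q) = 0 (Function('v')(q) = Mul(0, q) = 0)
Mul(Add(-8, Function('v')(1)), Function('x')(5, 6)) = Mul(Add(-8, 0), Add(-1, 6, 5)) = Mul(-8, 10) = -80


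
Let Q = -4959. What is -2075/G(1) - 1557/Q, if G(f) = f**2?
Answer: -1143152/551 ≈ -2074.7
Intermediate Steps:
-2075/G(1) - 1557/Q = -2075/(1**2) - 1557/(-4959) = -2075/1 - 1557*(-1/4959) = -2075*1 + 173/551 = -2075 + 173/551 = -1143152/551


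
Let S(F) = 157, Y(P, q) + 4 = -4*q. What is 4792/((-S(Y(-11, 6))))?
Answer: -4792/157 ≈ -30.522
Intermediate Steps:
Y(P, q) = -4 - 4*q
4792/((-S(Y(-11, 6)))) = 4792/((-1*157)) = 4792/(-157) = 4792*(-1/157) = -4792/157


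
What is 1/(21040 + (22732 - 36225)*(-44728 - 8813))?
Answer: 1/722449753 ≈ 1.3842e-9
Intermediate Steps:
1/(21040 + (22732 - 36225)*(-44728 - 8813)) = 1/(21040 - 13493*(-53541)) = 1/(21040 + 722428713) = 1/722449753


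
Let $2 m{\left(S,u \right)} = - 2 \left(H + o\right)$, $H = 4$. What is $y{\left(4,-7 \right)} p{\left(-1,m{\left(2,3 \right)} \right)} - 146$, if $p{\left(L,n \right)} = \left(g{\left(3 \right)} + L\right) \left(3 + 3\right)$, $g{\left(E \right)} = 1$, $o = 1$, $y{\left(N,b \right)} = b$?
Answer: $-146$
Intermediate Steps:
$m{\left(S,u \right)} = -5$ ($m{\left(S,u \right)} = \frac{\left(-2\right) \left(4 + 1\right)}{2} = \frac{\left(-2\right) 5}{2} = \frac{1}{2} \left(-10\right) = -5$)
$p{\left(L,n \right)} = 6 + 6 L$ ($p{\left(L,n \right)} = \left(1 + L\right) \left(3 + 3\right) = \left(1 + L\right) 6 = 6 + 6 L$)
$y{\left(4,-7 \right)} p{\left(-1,m{\left(2,3 \right)} \right)} - 146 = - 7 \left(6 + 6 \left(-1\right)\right) - 146 = - 7 \left(6 - 6\right) - 146 = \left(-7\right) 0 - 146 = 0 - 146 = -146$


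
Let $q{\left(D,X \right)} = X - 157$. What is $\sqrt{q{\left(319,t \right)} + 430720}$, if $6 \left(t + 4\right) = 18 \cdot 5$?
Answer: $\sqrt{430574} \approx 656.18$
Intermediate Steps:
$t = 11$ ($t = -4 + \frac{18 \cdot 5}{6} = -4 + \frac{1}{6} \cdot 90 = -4 + 15 = 11$)
$q{\left(D,X \right)} = -157 + X$ ($q{\left(D,X \right)} = X - 157 = -157 + X$)
$\sqrt{q{\left(319,t \right)} + 430720} = \sqrt{\left(-157 + 11\right) + 430720} = \sqrt{-146 + 430720} = \sqrt{430574}$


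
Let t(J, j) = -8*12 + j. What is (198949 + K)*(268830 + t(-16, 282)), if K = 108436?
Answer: 82691483160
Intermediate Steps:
t(J, j) = -96 + j
(198949 + K)*(268830 + t(-16, 282)) = (198949 + 108436)*(268830 + (-96 + 282)) = 307385*(268830 + 186) = 307385*269016 = 82691483160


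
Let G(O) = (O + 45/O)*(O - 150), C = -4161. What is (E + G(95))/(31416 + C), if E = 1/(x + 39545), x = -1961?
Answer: -3749755661/19462686480 ≈ -0.19266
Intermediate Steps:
G(O) = (-150 + O)*(O + 45/O) (G(O) = (O + 45/O)*(-150 + O) = (-150 + O)*(O + 45/O))
E = 1/37584 (E = 1/(-1961 + 39545) = 1/37584 ≈ 2.6607e-5)
(E + G(95))/(31416 + C) = (1/37584 + (45 + 95² - 6750/95 - 150*95))/(31416 - 4161) = (1/37584 + (45 + 9025 - 6750*1/95 - 14250))/27255 = (1/37584 + (45 + 9025 - 1350/19 - 14250))*(1/27255) = (1/37584 - 99770/19)*(1/27255) = -3749755661/714096*1/27255 = -3749755661/19462686480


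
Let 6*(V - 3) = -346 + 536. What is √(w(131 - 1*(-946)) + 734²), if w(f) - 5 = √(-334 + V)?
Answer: √(4848849 + 3*I*√2694)/3 ≈ 734.0 + 0.011786*I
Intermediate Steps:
V = 104/3 (V = 3 + (-346 + 536)/6 = 3 + (⅙)*190 = 3 + 95/3 = 104/3 ≈ 34.667)
w(f) = 5 + I*√2694/3 (w(f) = 5 + √(-334 + 104/3) = 5 + √(-898/3) = 5 + I*√2694/3)
√(w(131 - 1*(-946)) + 734²) = √((5 + I*√2694/3) + 734²) = √((5 + I*√2694/3) + 538756) = √(538761 + I*√2694/3)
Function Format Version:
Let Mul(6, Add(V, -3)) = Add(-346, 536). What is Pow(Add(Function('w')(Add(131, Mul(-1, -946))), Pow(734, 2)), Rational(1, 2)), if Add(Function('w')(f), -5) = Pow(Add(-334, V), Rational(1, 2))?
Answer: Mul(Rational(1, 3), Pow(Add(4848849, Mul(3, I, Pow(2694, Rational(1, 2)))), Rational(1, 2))) ≈ Add(734.00, Mul(0.011786, I))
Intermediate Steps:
V = Rational(104, 3) (V = Add(3, Mul(Rational(1, 6), Add(-346, 536))) = Add(3, Mul(Rational(1, 6), 190)) = Add(3, Rational(95, 3)) = Rational(104, 3) ≈ 34.667)
Function('w')(f) = Add(5, Mul(Rational(1, 3), I, Pow(2694, Rational(1, 2)))) (Function('w')(f) = Add(5, Pow(Add(-334, Rational(104, 3)), Rational(1, 2))) = Add(5, Pow(Rational(-898, 3), Rational(1, 2))) = Add(5, Mul(Rational(1, 3), I, Pow(2694, Rational(1, 2)))))
Pow(Add(Function('w')(Add(131, Mul(-1, -946))), Pow(734, 2)), Rational(1, 2)) = Pow(Add(Add(5, Mul(Rational(1, 3), I, Pow(2694, Rational(1, 2)))), Pow(734, 2)), Rational(1, 2)) = Pow(Add(Add(5, Mul(Rational(1, 3), I, Pow(2694, Rational(1, 2)))), 538756), Rational(1, 2)) = Pow(Add(538761, Mul(Rational(1, 3), I, Pow(2694, Rational(1, 2)))), Rational(1, 2))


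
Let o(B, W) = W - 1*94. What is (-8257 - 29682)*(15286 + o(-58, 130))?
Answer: -581301358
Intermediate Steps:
o(B, W) = -94 + W (o(B, W) = W - 94 = -94 + W)
(-8257 - 29682)*(15286 + o(-58, 130)) = (-8257 - 29682)*(15286 + (-94 + 130)) = -37939*(15286 + 36) = -37939*15322 = -581301358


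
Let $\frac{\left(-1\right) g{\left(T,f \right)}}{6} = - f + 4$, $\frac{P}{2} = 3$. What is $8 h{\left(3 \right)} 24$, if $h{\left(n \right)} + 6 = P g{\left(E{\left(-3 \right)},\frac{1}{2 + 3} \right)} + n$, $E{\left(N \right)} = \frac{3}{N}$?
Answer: $- \frac{134208}{5} \approx -26842.0$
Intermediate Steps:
$P = 6$ ($P = 2 \cdot 3 = 6$)
$g{\left(T,f \right)} = -24 + 6 f$ ($g{\left(T,f \right)} = - 6 \left(- f + 4\right) = - 6 \left(4 - f\right) = -24 + 6 f$)
$h{\left(n \right)} = - \frac{714}{5} + n$ ($h{\left(n \right)} = -6 + \left(6 \left(-24 + \frac{6}{2 + 3}\right) + n\right) = -6 + \left(6 \left(-24 + \frac{6}{5}\right) + n\right) = -6 + \left(6 \left(- \frac{114}{5}\right) + n\right) = -6 + \left(- \frac{684}{5} + n\right) = - \frac{714}{5} + n$)
$8 h{\left(3 \right)} 24 = 8 \left(- \frac{714}{5} + 3\right) 24 = 8 \left(- \frac{699}{5}\right) 24 = \left(- \frac{5592}{5}\right) 24 = - \frac{134208}{5}$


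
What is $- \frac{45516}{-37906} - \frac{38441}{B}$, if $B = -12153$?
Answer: $\frac{1005150247}{230335809} \approx 4.3638$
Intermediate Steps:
$- \frac{45516}{-37906} - \frac{38441}{B} = - \frac{45516}{-37906} - \frac{38441}{-12153} = \left(-45516\right) \left(- \frac{1}{37906}\right) - - \frac{38441}{12153} = \frac{22758}{18953} + \frac{38441}{12153} = \frac{1005150247}{230335809}$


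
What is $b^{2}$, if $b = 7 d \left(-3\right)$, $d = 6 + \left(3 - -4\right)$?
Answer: $74529$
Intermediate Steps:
$d = 13$ ($d = 6 + \left(3 + 4\right) = 6 + 7 = 13$)
$b = -273$ ($b = 7 \cdot 13 \left(-3\right) = 91 \left(-3\right) = -273$)
$b^{2} = \left(-273\right)^{2} = 74529$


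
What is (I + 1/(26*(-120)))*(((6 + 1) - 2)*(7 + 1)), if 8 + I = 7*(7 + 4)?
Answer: 215279/78 ≈ 2760.0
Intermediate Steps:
I = 69 (I = -8 + 7*(7 + 4) = -8 + 7*11 = -8 + 77 = 69)
(I + 1/(26*(-120)))*(((6 + 1) - 2)*(7 + 1)) = (69 + 1/(26*(-120)))*(((6 + 1) - 2)*(7 + 1)) = (69 + (1/26)*(-1/120))*((7 - 2)*8) = (69 - 1/3120)*(5*8) = (215279/3120)*40 = 215279/78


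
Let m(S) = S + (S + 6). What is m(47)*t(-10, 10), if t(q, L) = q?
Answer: -1000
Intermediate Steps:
m(S) = 6 + 2*S (m(S) = S + (6 + S) = 6 + 2*S)
m(47)*t(-10, 10) = (6 + 2*47)*(-10) = (6 + 94)*(-10) = 100*(-10) = -1000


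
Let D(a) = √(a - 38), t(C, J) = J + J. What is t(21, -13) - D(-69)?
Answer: -26 - I*√107 ≈ -26.0 - 10.344*I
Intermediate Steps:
t(C, J) = 2*J
D(a) = √(-38 + a)
t(21, -13) - D(-69) = 2*(-13) - √(-38 - 69) = -26 - √(-107) = -26 - I*√107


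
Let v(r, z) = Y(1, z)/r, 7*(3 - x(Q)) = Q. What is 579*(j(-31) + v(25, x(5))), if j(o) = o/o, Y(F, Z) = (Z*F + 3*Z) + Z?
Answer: 29529/35 ≈ 843.69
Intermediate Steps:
x(Q) = 3 - Q/7
Y(F, Z) = 4*Z + F*Z (Y(F, Z) = (F*Z + 3*Z) + Z = (3*Z + F*Z) + Z = 4*Z + F*Z)
j(o) = 1
v(r, z) = 5*z/r (v(r, z) = (z*(4 + 1))/r = (z*5)/r = (5*z)/r = 5*z/r)
579*(j(-31) + v(25, x(5))) = 579*(1 + 5*(3 - ⅐*5)/25) = 579*(1 + 5*(3 - 5/7)*(1/25)) = 579*(1 + 5*(16/7)*(1/25)) = 579*(1 + 16/35) = 579*(51/35) = 29529/35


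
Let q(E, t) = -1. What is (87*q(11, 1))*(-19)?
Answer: 1653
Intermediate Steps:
(87*q(11, 1))*(-19) = (87*(-1))*(-19) = -87*(-19) = 1653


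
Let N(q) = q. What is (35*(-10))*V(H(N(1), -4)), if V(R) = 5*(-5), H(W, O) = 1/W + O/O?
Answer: 8750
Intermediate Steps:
H(W, O) = 1 + 1/W (H(W, O) = 1/W + 1 = 1 + 1/W)
V(R) = -25
(35*(-10))*V(H(N(1), -4)) = (35*(-10))*(-25) = -350*(-25) = 8750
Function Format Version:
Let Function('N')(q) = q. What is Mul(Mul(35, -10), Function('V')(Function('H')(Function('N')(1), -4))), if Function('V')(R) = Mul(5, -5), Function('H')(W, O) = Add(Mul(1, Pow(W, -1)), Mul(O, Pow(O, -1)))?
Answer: 8750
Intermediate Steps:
Function('H')(W, O) = Add(1, Pow(W, -1)) (Function('H')(W, O) = Add(Pow(W, -1), 1) = Add(1, Pow(W, -1)))
Function('V')(R) = -25
Mul(Mul(35, -10), Function('V')(Function('H')(Function('N')(1), -4))) = Mul(Mul(35, -10), -25) = Mul(-350, -25) = 8750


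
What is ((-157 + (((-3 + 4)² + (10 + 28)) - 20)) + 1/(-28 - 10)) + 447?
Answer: 11741/38 ≈ 308.97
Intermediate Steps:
((-157 + (((-3 + 4)² + (10 + 28)) - 20)) + 1/(-28 - 10)) + 447 = ((-157 + ((1² + 38) - 20)) + 1/(-38)) + 447 = ((-157 + ((1 + 38) - 20)) - 1/38) + 447 = ((-157 + (39 - 20)) - 1/38) + 447 = ((-157 + 19) - 1/38) + 447 = (-138 - 1/38) + 447 = -5245/38 + 447 = 11741/38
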